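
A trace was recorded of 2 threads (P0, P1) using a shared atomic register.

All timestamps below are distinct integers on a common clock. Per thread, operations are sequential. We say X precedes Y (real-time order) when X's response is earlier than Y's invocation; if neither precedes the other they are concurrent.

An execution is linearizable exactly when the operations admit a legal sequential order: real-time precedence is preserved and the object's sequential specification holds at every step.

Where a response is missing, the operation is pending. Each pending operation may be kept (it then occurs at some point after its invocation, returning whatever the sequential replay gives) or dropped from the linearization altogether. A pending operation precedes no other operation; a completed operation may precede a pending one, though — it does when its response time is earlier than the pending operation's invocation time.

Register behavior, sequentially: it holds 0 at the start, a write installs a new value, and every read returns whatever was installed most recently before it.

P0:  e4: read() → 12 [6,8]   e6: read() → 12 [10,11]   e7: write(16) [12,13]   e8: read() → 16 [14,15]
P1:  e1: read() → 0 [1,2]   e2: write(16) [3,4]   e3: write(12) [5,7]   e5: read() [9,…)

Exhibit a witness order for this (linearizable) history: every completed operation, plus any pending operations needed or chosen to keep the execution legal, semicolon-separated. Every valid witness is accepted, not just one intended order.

e1; e2; e3; e4; e5; e6; e7; e8

after step 1 (e1 read() → 0): value 0
after step 2 (e2 write(16)): value 16
after step 3 (e3 write(12)): value 12
after step 4 (e4 read() → 12): value 12
after step 5 (e5 read() (pending, included)): value 12
after step 6 (e6 read() → 12): value 12
after step 7 (e7 write(16)): value 16
after step 8 (e8 read() → 16): value 16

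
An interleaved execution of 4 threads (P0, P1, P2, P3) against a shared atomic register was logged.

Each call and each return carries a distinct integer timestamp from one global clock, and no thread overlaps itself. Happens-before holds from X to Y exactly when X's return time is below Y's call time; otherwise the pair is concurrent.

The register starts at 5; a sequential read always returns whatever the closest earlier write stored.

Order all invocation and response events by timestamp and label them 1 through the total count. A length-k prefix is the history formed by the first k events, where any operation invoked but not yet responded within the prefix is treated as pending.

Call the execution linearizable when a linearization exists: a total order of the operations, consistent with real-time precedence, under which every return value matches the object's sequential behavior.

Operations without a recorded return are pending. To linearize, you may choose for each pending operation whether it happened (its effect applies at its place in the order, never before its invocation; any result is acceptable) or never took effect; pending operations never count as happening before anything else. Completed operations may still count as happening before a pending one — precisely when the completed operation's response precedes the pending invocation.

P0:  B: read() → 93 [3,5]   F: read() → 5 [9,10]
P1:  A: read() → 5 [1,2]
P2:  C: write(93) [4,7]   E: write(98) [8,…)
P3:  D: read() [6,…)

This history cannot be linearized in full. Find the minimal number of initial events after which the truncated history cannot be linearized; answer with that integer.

10

events 1..9 are linearizable; a witness order is A, C, B:
after step 1 (A read() → 5): value 5
after step 2 (C write(93)): value 93
after step 3 (B read() → 93): value 93
with event 10 included (F responding at time 10), all real-time-consistent orders fail
including or dropping the 2 pending operations (D, E) in any combination fails
e.g. A, B, C, F (pending dropped): illegal at step 2, since B read() → 93 cannot apply there
e.g. A, C, B, F (pending dropped): illegal at step 4, since F read() → 5 cannot apply there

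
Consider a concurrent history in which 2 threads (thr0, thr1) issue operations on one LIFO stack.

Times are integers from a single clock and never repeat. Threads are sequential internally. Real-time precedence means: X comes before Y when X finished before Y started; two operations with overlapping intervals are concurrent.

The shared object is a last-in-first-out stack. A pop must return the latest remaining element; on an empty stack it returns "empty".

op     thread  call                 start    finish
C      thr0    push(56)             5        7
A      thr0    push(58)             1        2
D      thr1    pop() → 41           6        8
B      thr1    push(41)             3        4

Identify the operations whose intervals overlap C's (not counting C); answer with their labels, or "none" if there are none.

concurrent with C ([5,7]): every op whose interval crosses 5..7
A [1,2]: before
B [3,4]: before
D [6,8]: concurrent

D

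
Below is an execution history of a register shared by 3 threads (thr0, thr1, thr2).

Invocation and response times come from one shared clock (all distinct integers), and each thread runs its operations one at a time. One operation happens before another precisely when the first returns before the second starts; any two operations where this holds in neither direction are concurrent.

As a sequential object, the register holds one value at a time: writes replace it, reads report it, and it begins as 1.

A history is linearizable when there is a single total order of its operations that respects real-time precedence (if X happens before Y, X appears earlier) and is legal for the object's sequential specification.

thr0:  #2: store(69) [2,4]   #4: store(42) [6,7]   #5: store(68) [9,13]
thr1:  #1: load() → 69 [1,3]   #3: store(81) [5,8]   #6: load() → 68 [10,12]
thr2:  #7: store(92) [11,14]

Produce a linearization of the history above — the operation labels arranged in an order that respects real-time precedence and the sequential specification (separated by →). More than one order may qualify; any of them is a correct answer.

after step 1 (#2 store(69)): value 69
after step 2 (#1 load() → 69): value 69
after step 3 (#3 store(81)): value 81
after step 4 (#4 store(42)): value 42
after step 5 (#5 store(68)): value 68
after step 6 (#6 load() → 68): value 68
after step 7 (#7 store(92)): value 92

#2 → #1 → #3 → #4 → #5 → #6 → #7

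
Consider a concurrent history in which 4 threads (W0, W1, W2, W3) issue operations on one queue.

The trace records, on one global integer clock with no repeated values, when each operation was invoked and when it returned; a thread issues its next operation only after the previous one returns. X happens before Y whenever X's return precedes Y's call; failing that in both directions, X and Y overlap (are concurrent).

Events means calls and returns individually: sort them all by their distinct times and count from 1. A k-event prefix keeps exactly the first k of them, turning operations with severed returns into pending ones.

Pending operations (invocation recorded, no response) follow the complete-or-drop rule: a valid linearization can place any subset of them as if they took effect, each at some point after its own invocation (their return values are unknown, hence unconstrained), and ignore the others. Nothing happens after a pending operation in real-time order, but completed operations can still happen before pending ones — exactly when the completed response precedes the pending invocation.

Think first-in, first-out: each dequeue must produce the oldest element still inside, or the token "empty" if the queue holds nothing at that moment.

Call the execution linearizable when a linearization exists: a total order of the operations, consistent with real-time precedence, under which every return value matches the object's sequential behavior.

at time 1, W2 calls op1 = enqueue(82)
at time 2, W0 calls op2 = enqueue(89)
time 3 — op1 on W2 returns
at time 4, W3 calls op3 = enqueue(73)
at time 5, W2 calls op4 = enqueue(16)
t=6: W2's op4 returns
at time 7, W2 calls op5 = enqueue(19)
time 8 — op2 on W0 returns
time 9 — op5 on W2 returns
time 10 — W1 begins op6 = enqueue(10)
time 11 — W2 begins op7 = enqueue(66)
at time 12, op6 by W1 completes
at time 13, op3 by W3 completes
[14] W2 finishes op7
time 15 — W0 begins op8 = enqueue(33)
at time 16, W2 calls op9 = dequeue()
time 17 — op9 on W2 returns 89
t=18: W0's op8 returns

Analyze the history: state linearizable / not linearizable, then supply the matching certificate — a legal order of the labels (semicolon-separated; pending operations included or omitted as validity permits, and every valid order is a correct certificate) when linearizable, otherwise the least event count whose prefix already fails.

after step 1 (op2 enqueue(89)): queue <89>
after step 2 (op1 enqueue(82)): queue <89,82>
after step 3 (op3 enqueue(73)): queue <89,82,73>
after step 4 (op4 enqueue(16)): queue <89,82,73,16>
after step 5 (op5 enqueue(19)): queue <89,82,73,16,19>
after step 6 (op6 enqueue(10)): queue <89,82,73,16,19,10>
after step 7 (op7 enqueue(66)): queue <89,82,73,16,19,10,66>
after step 8 (op8 enqueue(33)): queue <89,82,73,16,19,10,66,33>
after step 9 (op9 dequeue() → 89): queue <82,73,16,19,10,66,33>

linearizable — witness: op2; op1; op3; op4; op5; op6; op7; op8; op9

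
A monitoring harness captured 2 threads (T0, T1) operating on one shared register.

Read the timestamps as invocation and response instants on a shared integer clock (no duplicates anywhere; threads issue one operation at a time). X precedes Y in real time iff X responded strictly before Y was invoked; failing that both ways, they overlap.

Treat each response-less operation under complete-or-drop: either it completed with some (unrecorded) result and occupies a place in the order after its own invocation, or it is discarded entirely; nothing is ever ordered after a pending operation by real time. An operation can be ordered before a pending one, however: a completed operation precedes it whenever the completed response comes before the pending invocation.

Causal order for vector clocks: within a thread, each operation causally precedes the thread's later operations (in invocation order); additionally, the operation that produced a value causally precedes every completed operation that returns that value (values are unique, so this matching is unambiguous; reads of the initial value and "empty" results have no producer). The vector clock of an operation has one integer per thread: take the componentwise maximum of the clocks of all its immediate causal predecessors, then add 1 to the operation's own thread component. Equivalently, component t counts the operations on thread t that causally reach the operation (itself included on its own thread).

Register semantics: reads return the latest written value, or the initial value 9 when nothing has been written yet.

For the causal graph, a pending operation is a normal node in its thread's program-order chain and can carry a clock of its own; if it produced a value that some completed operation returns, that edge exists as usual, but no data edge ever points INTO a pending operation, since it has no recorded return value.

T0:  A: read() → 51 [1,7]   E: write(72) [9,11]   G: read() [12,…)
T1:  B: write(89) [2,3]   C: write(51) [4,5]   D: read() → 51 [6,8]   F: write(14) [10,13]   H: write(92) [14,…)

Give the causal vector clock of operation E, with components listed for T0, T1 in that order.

(2, 2)

no predecessors for B (invoked 2): T1 increments from zero → (0, 1)
C, invoked 4, takes VC(B)=(0, 1) under max, adds 1 for T1 → (0, 2)
D, invoked 6, takes VC(C)=(0, 2) under max, adds 1 for T1 → (0, 3)
A, invoked 1, takes VC(C)=(0, 2) under max, adds 1 for T0 → (1, 2)
F, invoked 10, takes VC(D)=(0, 3) under max, adds 1 for T1 → (0, 4)
E, invoked 9, takes VC(A)=(1, 2) under max, adds 1 for T0 → (2, 2)
H, invoked 14, takes VC(F)=(0, 4) under max, adds 1 for T1 → (0, 5)
G, invoked 12, takes VC(E)=(2, 2) under max, adds 1 for T0 → (3, 2)
target: VC(E) = (2, 2)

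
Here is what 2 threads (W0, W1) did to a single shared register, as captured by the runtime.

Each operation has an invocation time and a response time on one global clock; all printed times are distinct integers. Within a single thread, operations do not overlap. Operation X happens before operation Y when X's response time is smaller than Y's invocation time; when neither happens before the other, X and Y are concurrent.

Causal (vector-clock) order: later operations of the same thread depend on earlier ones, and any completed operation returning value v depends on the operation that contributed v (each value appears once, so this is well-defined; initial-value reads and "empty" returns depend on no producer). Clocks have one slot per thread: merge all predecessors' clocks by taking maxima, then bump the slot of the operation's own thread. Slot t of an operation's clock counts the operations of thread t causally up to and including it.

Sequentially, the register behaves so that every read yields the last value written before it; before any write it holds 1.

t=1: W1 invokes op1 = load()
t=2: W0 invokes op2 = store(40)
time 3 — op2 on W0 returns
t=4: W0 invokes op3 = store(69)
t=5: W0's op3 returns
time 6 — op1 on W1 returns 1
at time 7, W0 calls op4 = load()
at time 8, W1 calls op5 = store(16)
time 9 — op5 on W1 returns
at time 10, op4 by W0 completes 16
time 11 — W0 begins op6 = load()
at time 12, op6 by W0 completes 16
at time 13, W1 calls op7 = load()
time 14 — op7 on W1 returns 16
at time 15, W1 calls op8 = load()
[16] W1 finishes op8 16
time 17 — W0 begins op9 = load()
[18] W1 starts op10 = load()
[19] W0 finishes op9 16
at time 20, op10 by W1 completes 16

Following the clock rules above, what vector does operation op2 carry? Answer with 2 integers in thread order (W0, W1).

op1, invoked 1, has no incoming edges; only W1's bump applies → (0, 1)
op2, invoked 2, has no incoming edges; only W0's bump applies → (1, 0)
from VC(op1)=(0, 1), op5 (invoked 8) maxes components and bumps W1 → (0, 2)
from VC(op2)=(1, 0), op3 (invoked 4) maxes components and bumps W0 → (2, 0)
from VC(op5)=(0, 2), op7 (invoked 13) maxes components and bumps W1 → (0, 3)
from VC(op5)=(0, 2), VC(op7)=(0, 3), op8 (invoked 15) maxes components and bumps W1 → (0, 4)
from VC(op5)=(0, 2), VC(op8)=(0, 4), op10 (invoked 18) maxes components and bumps W1 → (0, 5)
from VC(op3)=(2, 0), VC(op5)=(0, 2), op4 (invoked 7) maxes components and bumps W0 → (3, 2)
from VC(op4)=(3, 2), VC(op5)=(0, 2), op6 (invoked 11) maxes components and bumps W0 → (4, 2)
from VC(op5)=(0, 2), VC(op6)=(4, 2), op9 (invoked 17) maxes components and bumps W0 → (5, 2)
target: VC(op2) = (1, 0)

(1, 0)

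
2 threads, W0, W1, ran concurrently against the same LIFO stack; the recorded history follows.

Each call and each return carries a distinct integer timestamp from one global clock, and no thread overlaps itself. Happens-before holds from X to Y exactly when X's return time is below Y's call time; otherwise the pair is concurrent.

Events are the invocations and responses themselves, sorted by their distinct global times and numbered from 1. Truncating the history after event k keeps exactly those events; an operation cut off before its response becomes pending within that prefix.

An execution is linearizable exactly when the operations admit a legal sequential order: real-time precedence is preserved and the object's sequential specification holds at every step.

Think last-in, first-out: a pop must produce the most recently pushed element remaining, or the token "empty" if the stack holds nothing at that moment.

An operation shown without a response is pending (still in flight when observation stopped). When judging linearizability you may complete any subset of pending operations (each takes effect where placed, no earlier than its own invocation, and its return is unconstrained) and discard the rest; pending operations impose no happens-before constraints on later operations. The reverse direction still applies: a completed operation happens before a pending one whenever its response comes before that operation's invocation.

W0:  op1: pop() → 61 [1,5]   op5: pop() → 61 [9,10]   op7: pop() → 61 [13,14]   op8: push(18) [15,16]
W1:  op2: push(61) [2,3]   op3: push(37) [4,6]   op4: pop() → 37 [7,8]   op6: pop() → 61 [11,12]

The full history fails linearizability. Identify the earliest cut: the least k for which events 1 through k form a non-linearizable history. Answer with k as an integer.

10

one valid order for events 1..9 is op2, op1, op3, op4:
after step 1 (op2 push(61)): stack <61>
after step 2 (op1 pop() → 61): stack <>
after step 3 (op3 push(37)): stack <37>
after step 4 (op4 pop() → 37): stack <>
with event 10 included (op5 responding at time 10), all real-time-consistent orders fail
sample order op1, op2, op3, op4, op5 stalls at step 1 — op1 pop() → 61 has no legal effect
sample order op2, op1, op3, op4, op5 stalls at step 5 — op5 pop() → 61 has no legal effect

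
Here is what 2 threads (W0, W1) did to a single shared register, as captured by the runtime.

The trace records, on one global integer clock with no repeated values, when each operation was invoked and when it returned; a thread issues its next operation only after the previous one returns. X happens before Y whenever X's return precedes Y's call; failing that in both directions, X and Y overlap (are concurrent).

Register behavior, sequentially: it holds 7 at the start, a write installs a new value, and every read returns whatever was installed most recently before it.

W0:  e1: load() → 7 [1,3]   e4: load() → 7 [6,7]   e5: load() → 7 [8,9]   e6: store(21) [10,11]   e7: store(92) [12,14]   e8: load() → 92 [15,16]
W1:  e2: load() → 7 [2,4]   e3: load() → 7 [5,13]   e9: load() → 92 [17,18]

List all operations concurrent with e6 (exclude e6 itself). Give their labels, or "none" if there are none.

e3

e6 runs from 10 to 11; window-overlapping ops are concurrent
e1 [1,3]: before
e2 [2,4]: before
e3 [5,13]: concurrent
e4 [6,7]: before
e5 [8,9]: before
e7 [12,14]: after
e8 [15,16]: after
e9 [17,18]: after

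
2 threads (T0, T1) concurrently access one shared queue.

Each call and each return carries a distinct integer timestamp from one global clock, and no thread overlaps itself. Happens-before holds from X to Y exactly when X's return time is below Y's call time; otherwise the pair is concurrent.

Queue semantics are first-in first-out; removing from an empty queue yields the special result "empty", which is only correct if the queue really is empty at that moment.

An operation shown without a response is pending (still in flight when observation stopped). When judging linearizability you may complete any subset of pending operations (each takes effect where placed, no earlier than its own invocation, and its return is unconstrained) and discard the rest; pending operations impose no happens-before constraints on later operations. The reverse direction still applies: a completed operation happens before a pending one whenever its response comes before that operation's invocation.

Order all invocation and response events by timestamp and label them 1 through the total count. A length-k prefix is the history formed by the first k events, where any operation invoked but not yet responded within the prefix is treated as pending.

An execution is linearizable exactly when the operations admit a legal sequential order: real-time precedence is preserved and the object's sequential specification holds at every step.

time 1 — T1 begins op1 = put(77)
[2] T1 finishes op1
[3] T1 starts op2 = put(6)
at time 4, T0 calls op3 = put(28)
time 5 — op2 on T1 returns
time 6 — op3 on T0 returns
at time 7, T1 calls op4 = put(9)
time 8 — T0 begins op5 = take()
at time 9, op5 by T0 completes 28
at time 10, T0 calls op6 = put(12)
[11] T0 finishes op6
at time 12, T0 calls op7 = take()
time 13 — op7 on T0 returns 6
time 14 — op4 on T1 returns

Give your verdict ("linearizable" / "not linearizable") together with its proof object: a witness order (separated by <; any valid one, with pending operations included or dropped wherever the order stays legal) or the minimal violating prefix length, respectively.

prefix check: 1..8 passes, 1..9 fails once op5's time-9 response joins
no legal order exists: 2 real-time-consistent candidates over 4 completed queue operations, all rejected
include/drop combinations of the 1 pending operation (op4) were all tried; none helps
e.g. op1, op2, op3, op5 (pending dropped): illegal at step 4, since op5 take() → 28 cannot apply there
e.g. op1, op3, op2, op5 (pending dropped): illegal at step 4, since op5 take() → 28 cannot apply there

not linearizable — minimal violating prefix: 9 events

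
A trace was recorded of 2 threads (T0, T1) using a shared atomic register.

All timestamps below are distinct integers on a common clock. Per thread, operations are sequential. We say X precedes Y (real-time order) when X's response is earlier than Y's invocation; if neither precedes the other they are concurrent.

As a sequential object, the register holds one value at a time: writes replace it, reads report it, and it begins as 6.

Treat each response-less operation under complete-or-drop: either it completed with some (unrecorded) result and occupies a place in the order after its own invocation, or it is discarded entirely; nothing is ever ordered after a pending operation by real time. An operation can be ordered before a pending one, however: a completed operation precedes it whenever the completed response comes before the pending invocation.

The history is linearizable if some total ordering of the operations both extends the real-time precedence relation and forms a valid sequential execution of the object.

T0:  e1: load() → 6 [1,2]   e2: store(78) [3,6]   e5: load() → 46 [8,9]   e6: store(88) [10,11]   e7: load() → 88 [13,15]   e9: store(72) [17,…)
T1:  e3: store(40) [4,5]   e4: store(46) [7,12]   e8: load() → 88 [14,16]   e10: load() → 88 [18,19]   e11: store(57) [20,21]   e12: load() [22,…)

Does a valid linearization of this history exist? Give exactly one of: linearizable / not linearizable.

linearizable

a witness: e1, e2, e3, e4, e5, e6, e7, e8, e10, e9, e11
step 1: e1 load() → 6 — value 6
step 2: e2 store(78) — value 78
step 3: e3 store(40) — value 40
step 4: e4 store(46) — value 46
step 5: e5 load() → 46 — value 46
step 6: e6 store(88) — value 88
step 7: e7 load() → 88 — value 88
step 8: e8 load() → 88 — value 88
step 9: e10 load() → 88 — value 88
step 10: e9 store(72) (pending, included) — value 72
step 11: e11 store(57) — value 57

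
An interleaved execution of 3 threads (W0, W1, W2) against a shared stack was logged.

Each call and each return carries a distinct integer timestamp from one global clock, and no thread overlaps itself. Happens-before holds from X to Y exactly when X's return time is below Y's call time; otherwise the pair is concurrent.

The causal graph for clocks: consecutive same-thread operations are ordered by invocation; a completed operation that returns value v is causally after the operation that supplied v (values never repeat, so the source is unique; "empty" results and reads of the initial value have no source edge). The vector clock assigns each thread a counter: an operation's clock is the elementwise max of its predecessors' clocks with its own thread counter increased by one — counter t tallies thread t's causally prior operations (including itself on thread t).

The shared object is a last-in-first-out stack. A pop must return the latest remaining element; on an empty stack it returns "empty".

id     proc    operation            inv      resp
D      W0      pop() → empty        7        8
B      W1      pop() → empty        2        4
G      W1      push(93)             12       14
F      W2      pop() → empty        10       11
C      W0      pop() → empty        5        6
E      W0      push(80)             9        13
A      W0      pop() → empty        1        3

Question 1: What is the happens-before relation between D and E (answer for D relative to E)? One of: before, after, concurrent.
before

D spans [7,8], E spans [9,13]
resp(D)=8 < inv(E)=9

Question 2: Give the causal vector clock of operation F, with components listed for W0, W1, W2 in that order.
(0, 0, 1)

no predecessors for F (invoked 10): W2 increments from zero → (0, 0, 1)
no predecessors for B (invoked 2): W1 increments from zero → (0, 1, 0)
no predecessors for A (invoked 1): W0 increments from zero → (1, 0, 0)
invoked at 12, G merges VC(B)=(0, 1, 0) and bumps W1's slot → (0, 2, 0)
invoked at 5, C merges VC(A)=(1, 0, 0) and bumps W0's slot → (2, 0, 0)
invoked at 7, D merges VC(C)=(2, 0, 0) and bumps W0's slot → (3, 0, 0)
invoked at 9, E merges VC(D)=(3, 0, 0) and bumps W0's slot → (4, 0, 0)
target: VC(F) = (0, 0, 1)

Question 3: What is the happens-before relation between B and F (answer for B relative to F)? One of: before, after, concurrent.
before

B spans [2,4], F spans [10,11]
resp(B)=4 < inv(F)=10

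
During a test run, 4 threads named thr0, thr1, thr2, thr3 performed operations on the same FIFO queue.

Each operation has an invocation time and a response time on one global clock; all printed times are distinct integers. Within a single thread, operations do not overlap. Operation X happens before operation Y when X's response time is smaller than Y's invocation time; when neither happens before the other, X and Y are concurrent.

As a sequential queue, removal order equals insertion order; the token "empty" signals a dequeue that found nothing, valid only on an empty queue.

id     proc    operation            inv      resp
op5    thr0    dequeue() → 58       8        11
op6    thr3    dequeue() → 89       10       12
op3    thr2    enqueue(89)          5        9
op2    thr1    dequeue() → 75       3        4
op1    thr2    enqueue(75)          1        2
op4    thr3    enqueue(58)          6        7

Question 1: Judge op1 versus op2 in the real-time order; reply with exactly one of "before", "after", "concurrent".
before

op1 spans [1,2], op2 spans [3,4]
resp(op1)=2 < inv(op2)=3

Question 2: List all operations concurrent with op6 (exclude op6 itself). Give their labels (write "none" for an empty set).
op5

op6 spans [10,12]; an op avoiding the whole window 10..12 is ordered, any other is concurrent
op1 [1,2]: before
op2 [3,4]: before
op3 [5,9]: before
op4 [6,7]: before
op5 [8,11]: concurrent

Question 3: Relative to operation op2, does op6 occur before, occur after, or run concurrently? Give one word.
after

op6 spans [10,12], op2 spans [3,4]
resp(op2)=4 < inv(op6)=10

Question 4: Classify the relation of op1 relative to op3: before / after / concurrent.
before

op1 spans [1,2], op3 spans [5,9]
resp(op1)=2 < inv(op3)=5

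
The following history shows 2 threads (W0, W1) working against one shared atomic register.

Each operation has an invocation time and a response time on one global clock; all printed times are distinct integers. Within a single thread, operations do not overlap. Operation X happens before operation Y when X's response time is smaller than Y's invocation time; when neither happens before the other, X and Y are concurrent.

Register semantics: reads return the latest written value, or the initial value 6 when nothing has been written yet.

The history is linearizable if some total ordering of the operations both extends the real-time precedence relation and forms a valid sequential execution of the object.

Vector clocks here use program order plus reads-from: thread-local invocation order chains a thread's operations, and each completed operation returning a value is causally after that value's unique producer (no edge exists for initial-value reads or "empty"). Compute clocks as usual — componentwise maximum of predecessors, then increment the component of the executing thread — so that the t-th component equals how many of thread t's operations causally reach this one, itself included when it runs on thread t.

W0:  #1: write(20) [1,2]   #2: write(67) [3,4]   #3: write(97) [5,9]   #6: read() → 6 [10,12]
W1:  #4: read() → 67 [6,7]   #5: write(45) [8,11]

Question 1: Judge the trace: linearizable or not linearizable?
cut after 11 events: linearizable; cut after 12 events (#6 responds, time 12): not linearizable
checked exhaustively: 5 real-time-consistent orders of 6 completed operations, zero legal atomic register replays
sample order #1, #2, #3, #4, #5, #6 stalls at step 4 — #4 read() → 67 has no legal effect
sample order #1, #2, #3, #4, #6, #5 stalls at step 4 — #4 read() → 67 has no legal effect

not linearizable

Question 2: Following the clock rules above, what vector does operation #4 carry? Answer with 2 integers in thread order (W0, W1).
root op #1, invoked 1: fresh clock plus W0's own tick → (1, 0)
invoked at 3, #2 merges VC(#1)=(1, 0) and bumps W0's slot → (2, 0)
invoked at 6, #4 merges VC(#2)=(2, 0) and bumps W1's slot → (2, 1)
invoked at 5, #3 merges VC(#2)=(2, 0) and bumps W0's slot → (3, 0)
invoked at 8, #5 merges VC(#4)=(2, 1) and bumps W1's slot → (2, 2)
invoked at 10, #6 merges VC(#3)=(3, 0) and bumps W0's slot → (4, 0)
target: VC(#4) = (2, 1)

(2, 1)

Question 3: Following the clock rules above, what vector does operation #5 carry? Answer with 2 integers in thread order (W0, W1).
VC(#1, invoked at 1): no causal predecessors; +1 on W0 → (1, 0)
merge at #2 (invoked 3): VC(#1)=(1, 0), own-thread bump on W0 → (2, 0)
merge at #4 (invoked 6): VC(#2)=(2, 0), own-thread bump on W1 → (2, 1)
merge at #3 (invoked 5): VC(#2)=(2, 0), own-thread bump on W0 → (3, 0)
merge at #5 (invoked 8): VC(#4)=(2, 1), own-thread bump on W1 → (2, 2)
merge at #6 (invoked 10): VC(#3)=(3, 0), own-thread bump on W0 → (4, 0)
target: VC(#5) = (2, 2)

(2, 2)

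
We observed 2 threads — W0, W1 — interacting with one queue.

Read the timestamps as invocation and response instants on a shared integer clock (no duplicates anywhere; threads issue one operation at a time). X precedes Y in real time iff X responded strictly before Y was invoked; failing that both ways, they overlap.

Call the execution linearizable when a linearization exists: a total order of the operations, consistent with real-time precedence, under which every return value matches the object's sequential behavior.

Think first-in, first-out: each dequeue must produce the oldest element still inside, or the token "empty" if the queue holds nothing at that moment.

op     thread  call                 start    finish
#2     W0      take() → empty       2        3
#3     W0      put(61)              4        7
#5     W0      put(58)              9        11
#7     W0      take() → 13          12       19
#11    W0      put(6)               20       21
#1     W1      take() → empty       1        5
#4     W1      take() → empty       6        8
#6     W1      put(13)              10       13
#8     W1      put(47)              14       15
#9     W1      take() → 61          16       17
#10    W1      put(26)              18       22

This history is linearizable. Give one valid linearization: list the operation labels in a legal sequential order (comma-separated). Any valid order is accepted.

#1, #2, #4, #3, #6, #5, #8, #9, #7, #10, #11

1. #1 take() → empty, leaving queue <>
2. #2 take() → empty, leaving queue <>
3. #4 take() → empty, leaving queue <>
4. #3 put(61), leaving queue <61>
5. #6 put(13), leaving queue <61,13>
6. #5 put(58), leaving queue <61,13,58>
7. #8 put(47), leaving queue <61,13,58,47>
8. #9 take() → 61, leaving queue <13,58,47>
9. #7 take() → 13, leaving queue <58,47>
10. #10 put(26), leaving queue <58,47,26>
11. #11 put(6), leaving queue <58,47,26,6>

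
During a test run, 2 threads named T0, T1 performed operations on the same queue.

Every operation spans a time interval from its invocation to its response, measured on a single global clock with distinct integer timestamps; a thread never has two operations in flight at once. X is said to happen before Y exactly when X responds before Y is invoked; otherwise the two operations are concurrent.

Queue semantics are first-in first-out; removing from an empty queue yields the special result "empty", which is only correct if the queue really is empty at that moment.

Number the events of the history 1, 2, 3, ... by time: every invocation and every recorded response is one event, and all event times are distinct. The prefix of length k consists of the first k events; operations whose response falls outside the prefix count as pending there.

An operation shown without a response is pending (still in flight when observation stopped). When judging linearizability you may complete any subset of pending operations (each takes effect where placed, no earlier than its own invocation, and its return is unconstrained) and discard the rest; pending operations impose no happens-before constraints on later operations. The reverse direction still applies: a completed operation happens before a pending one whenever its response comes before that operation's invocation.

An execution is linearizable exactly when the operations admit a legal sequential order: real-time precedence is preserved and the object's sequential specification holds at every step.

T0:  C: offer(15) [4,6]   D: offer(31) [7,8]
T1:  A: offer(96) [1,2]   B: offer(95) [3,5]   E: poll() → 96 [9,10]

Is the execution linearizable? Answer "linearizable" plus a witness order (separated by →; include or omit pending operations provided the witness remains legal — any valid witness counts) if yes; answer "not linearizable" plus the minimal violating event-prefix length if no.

linearizable — witness: A → B → C → D → E

step 1: A offer(96) — queue <96>
step 2: B offer(95) — queue <96,95>
step 3: C offer(15) — queue <96,95,15>
step 4: D offer(31) — queue <96,95,15,31>
step 5: E poll() → 96 — queue <95,15,31>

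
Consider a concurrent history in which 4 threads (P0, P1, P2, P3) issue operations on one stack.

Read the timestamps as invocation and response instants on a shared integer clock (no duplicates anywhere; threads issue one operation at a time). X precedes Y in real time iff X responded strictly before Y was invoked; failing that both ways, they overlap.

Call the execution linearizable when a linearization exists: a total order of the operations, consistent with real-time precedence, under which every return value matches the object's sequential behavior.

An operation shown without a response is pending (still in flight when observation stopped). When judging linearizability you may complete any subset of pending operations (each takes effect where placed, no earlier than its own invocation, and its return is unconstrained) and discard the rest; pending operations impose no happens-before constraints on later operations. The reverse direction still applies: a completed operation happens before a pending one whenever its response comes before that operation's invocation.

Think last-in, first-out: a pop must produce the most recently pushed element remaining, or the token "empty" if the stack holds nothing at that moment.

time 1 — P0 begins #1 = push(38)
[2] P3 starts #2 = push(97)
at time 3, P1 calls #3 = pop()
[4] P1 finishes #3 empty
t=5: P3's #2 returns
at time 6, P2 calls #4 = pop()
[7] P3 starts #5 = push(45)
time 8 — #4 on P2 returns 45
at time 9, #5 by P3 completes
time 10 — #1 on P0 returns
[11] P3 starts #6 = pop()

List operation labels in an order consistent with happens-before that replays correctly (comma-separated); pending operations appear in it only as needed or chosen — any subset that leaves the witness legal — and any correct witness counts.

#3, #1, #2, #5, #4

after step 1 (#3 pop() → empty): stack <>
after step 2 (#1 push(38)): stack <38>
after step 3 (#2 push(97)): stack <38,97>
after step 4 (#5 push(45)): stack <38,97,45>
after step 5 (#4 pop() → 45): stack <38,97>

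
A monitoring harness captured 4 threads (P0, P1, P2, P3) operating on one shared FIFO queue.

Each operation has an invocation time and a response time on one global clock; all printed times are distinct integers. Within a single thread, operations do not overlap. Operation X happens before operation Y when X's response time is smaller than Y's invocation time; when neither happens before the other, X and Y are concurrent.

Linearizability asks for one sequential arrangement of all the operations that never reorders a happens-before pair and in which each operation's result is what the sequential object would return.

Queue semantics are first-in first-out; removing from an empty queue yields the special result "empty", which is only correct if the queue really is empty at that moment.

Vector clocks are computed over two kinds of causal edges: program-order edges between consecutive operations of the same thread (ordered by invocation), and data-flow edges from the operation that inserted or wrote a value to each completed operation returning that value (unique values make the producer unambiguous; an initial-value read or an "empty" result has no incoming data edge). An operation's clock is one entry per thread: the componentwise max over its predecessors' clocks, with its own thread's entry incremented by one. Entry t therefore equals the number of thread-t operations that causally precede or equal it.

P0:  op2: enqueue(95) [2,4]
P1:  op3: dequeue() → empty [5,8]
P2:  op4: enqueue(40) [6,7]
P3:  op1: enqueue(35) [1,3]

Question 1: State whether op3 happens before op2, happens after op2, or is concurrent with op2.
Answer: after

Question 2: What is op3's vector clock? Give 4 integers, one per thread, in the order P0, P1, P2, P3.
Answer: (0, 1, 0, 0)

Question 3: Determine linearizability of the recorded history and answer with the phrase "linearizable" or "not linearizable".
events 1..7 are fine; event 8 — the response of op3 at time 8 — makes the prefix non-linearizable
4 orders of the 4 completed FIFO queue ops respect real time; none is legal
take op1, op2, op3, op4: step 3 already fails, because op3 dequeue() → empty cannot occur there
take op1, op2, op4, op3: step 4 already fails, because op3 dequeue() → empty cannot occur there

not linearizable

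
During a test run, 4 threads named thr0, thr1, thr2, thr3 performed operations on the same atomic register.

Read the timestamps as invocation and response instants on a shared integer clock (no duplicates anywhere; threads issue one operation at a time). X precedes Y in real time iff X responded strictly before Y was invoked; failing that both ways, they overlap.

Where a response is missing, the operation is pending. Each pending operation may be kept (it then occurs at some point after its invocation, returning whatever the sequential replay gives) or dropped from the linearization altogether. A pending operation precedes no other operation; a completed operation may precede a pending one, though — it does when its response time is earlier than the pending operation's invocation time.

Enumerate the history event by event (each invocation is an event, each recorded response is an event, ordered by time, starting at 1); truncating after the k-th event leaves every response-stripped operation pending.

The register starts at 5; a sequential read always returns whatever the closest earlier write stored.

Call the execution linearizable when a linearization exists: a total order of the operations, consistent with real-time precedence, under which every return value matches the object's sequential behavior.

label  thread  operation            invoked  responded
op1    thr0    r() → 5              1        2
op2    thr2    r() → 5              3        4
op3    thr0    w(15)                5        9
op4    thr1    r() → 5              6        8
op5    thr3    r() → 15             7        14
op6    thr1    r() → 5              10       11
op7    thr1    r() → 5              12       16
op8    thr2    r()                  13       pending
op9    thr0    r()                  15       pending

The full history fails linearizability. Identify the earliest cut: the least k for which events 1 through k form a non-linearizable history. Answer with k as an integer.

events 1..10 are linearizable; a witness order is op1, op2, op4, op3:
1. op1 r() → 5, leaving value 5
2. op2 r() → 5, leaving value 5
3. op4 r() → 5, leaving value 5
4. op3 w(15), leaving value 15
adding event 11 (op6 responds at 11) leaves no legal real-time order
every completion of the 1 pending operation (op5) was checked; none linearizes
take op1, op2, op3, op4, op6 (pending dropped): step 4 already fails, because op4 r() → 5 cannot occur there
take op1, op2, op4, op3, op6 (pending dropped): step 5 already fails, because op6 r() → 5 cannot occur there

11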